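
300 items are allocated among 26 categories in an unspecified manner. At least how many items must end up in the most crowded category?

By the pigeonhole principle, the 26 categories are the holes and the 300 items are the pigeons.
If every category held at most 11 items, the total would be at most 26 × 11 = 286, which is less than 300.
So some category holds at least ⌈300/26⌉ = 12 items.

12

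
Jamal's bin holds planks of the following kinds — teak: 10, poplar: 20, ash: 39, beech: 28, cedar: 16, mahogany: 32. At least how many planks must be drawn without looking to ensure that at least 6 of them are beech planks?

In the worst case for collecting beech planks, every non-beech plank comes out first.
There are 10 + 20 + 39 + 16 + 32 = 117 non-beech planks altogether.
After those, each further plank must be beech, so 117 + 6 = 123 draws guarantee 6 beech planks.

123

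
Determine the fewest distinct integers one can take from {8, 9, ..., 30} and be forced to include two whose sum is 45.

Group the elements by complementary pair {x, 45−x}: {15,30}, {16,29}, {17,28}, …, giving 8 two-element pairs and 7 integers whose partner 45−x falls outside [8,30].
By the pigeonhole principle, treating each of those 15 groups as a pigeonhole, one can pick one integer per group — 15 integers — with no two summing to 45.
The 16th integer lands in an occupied pair, forcing a sum of 45.

16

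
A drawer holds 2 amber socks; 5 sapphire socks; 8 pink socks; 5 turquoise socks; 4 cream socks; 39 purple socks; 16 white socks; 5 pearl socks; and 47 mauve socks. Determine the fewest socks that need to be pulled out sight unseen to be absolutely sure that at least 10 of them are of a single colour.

An adversary could hand out at most 9 socks per colour (6 colours run out sooner): 2 + 5 + 8 + 5 + 4 + 9 + 9 + 5 + 9 = 56 socks and still no colour has 10.
One more sock lands in a colour already at 9, so 57 draws are enough and 56 are not.

57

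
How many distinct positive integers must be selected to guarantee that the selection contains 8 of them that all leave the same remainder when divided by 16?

113

By the pigeonhole principle, the 16 residue classes mod 16 are the pigeonholes.
With 112 integers one could put 7 in each residue class and have no class reach 8.
The 113th integer pushes some class to 8, so 16·7 + 1 = 113.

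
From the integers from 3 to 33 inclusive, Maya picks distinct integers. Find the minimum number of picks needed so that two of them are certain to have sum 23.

23

Group the elements by complementary pair {x, 23−x}: {3,20}, {4,19}, {5,18}, …, giving 9 two-element pairs and 13 integers whose partner 23−x falls outside [3,33].
Pigeonhole: treating each of those 22 groups as a pigeonhole, one can pick one integer per group — 22 integers — with no two summing to 23.
The 23rd integer lands in an occupied pair, forcing a sum of 23.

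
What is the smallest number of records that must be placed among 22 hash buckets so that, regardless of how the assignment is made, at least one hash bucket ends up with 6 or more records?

With 110 records one could put exactly 5 in each of the 22 hash buckets, and no hash bucket would reach 6.
One more record must land in a hash bucket that already has 5, giving it 6.
So 22 × 5 + 1 = 111 records are required.

111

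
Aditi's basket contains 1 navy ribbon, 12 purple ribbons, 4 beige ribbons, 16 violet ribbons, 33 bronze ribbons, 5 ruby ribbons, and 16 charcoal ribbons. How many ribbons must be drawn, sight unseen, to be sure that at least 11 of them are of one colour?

51

Put each drawn ribbon into a box by colour. The largest draw with every box below 11 takes min(count, 10) from each colour; colours with fewer than 10 contribute all they have.
Σ min(cᵢ, 10) = 1 + 10 + 4 + 10 + 10 + 5 + 10 = 50.
Draw number 50 + 1 = 51 must push one box to 11.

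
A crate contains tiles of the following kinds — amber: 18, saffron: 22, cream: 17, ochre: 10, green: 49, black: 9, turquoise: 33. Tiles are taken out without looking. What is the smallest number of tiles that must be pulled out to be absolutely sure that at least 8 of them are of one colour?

50

By the pigeonhole principle, put each drawn tile into a box by colour. The largest draw with every box below 8 takes min(count, 7) from each colour.
Σ min(cᵢ, 7) = 7 + 7 + 7 + 7 + 7 + 7 + 7 = 49.
Draw number 49 + 1 = 50 must push one box to 8.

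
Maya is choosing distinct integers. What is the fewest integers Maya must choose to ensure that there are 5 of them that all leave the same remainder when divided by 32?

129

Pigeonhole: the 32 residue classes mod 32 are the pigeonholes.
With 128 integers one could put 4 in each residue class and have no class reach 5.
The 129th integer pushes some class to 5, so 32·4 + 1 = 129.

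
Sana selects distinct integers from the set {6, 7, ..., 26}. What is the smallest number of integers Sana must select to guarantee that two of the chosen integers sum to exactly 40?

16

A set avoiding the sum 40 can contain at most one of each pair {x, 40−x}, plus the 9 elements whose complement lies outside the range or equal to its own complement.
The integers 6, …, 20 (15 of them) are such a set: any two sum to at least 6+7 = 13 and at most 19+20 = 39 < 40.
By pigeonhole, any 16th integer completes one of the 6 pairs, so 16 choices force a sum of 40.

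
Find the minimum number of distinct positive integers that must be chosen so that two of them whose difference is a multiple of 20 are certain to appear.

21

Integers whose pairwise differences are multiples of 20 are exactly those sharing a remainder mod 20. The 20 residue classes mod 20 are the pigeonholes.
With 20 integers one could put 1 in each residue class and have no class reach 2.
The 21st integer pushes some class to 2, so 20·1 + 1 = 21.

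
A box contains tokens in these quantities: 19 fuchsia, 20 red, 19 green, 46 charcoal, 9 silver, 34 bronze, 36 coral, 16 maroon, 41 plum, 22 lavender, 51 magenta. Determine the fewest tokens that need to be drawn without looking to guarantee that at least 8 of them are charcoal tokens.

275

In the worst case for collecting charcoal tokens, every non-charcoal token comes out first.
There are 19 + 20 + 19 + 9 + 34 + 36 + 16 + 41 + 22 + 51 = 267 non-charcoal tokens altogether.
After those, each further token must be charcoal, so 267 + 8 = 275 draws guarantee 8 charcoal tokens.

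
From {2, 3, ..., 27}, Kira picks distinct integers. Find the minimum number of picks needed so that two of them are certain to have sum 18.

20

Two chosen integers sum to 18 exactly when both halves of some pair {x, 18−x} with 2 ≤ x ≤ 18−x ≤ 16 are chosen — 7 such pairs.
The remaining 12 elements (those with no distinct partner in range) can never complete a 18-sum, so the worst case takes all of them and one from each pair: 12 + 7 = 19.
By the pigeonhole principle, the 20th integer has to be the second member of some pair, so 19 + 1 = 20.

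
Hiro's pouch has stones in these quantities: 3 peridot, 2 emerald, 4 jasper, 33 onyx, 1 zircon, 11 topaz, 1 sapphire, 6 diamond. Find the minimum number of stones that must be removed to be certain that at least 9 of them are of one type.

Put each drawn stone into a box by type. The largest draw with every box below 9 takes min(count, 8) from each type; types with fewer than 8 contribute all they have.
Σ min(cᵢ, 8) = 3 + 2 + 4 + 8 + 1 + 8 + 1 + 6 = 33.
Draw number 33 + 1 = 34 must push one box to 9.

34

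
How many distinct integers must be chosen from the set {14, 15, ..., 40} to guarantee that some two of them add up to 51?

16

A set avoiding the sum 51 can contain at most one of each pair {x, 51−x}, plus the 3 elements whose complement lies outside the range.
The integers 26, …, 40 (15 of them) are such a set: any two sum to at least 26+27 = 53 > 51.
By the pigeonhole principle, any 16th integer completes one of the 12 pairs, so 16 choices force a sum of 51.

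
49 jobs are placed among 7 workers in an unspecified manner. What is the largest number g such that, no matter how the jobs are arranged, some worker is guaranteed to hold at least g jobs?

The 7 workers are the holes and the 49 jobs are the pigeons.
If every worker held at most 6 jobs, the total would be at most 7 × 6 = 42, which is less than 49.
So some worker holds at least ⌈49/7⌉ = 7 jobs.

7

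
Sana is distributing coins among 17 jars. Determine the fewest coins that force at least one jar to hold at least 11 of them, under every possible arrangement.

With 170 coins one could put exactly 10 in each of the 17 jars, and no jar would reach 11.
By pigeonhole, one more coin must land in a jar that already has 10, giving it 11.
So 17 × 10 + 1 = 171 coins are required.

171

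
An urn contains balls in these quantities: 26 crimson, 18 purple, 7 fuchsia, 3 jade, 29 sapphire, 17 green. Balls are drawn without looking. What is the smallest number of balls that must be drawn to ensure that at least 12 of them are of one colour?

55

An adversary could hand out at most 11 balls per colour (fuchsia, jade run out sooner): 11 + 11 + 7 + 3 + 11 + 11 = 54 balls and still no colour has 12.
By pigeonhole, one more ball lands in a colour already at 11, so 55 draws are enough and 54 are not.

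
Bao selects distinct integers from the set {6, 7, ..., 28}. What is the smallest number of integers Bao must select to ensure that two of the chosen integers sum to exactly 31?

14

A set avoiding the sum 31 can contain at most one of each pair {x, 31−x}, plus the 3 elements whose complement lies outside the range.
The integers 16, …, 28 (13 of them) are such a set: any two sum to at least 16+17 = 33 > 31.
By pigeonhole, any 14th integer completes one of the 10 pairs, so 14 choices force a sum of 31.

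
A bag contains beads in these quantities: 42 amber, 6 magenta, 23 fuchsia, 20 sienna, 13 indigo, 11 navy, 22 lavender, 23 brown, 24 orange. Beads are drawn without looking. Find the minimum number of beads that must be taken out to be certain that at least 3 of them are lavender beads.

In the worst case for collecting lavender beads, every non-lavender bead comes out first.
There are 42 + 6 + 23 + 20 + 13 + 11 + 23 + 24 = 162 non-lavender beads altogether.
After those, each further bead must be lavender, so 162 + 3 = 165 draws guarantee 3 lavender beads.

165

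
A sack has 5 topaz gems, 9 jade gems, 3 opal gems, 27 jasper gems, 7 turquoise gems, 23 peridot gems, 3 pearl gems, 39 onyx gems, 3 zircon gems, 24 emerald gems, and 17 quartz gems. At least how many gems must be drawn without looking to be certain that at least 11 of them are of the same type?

81

An adversary could hand out at most 10 gems per type (6 types run out sooner): 5 + 9 + 3 + 10 + 7 + 10 + 3 + 10 + 3 + 10 + 10 = 80 gems and still no type has 11.
Pigeonhole: one more gem lands in a type already at 10, so 81 draws are enough and 80 are not.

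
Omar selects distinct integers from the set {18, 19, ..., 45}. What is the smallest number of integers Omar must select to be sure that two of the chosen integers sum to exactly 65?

A set avoiding the sum 65 can contain at most one of each pair {x, 65−x}, plus the 2 elements whose complement lies outside the range.
The integers 18, …, 32 (15 of them) are such a set: any two sum to at least 18+19 = 37 and at most 31+32 = 63 < 65.
Any 16th integer completes one of the 13 pairs, so 16 choices force a sum of 65.

16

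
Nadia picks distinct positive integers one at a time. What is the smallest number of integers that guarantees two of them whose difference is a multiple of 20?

Integers whose pairwise differences are multiples of 20 are exactly those sharing a remainder mod 20. The 20 residue classes mod 20 are the pigeonholes.
With 20 integers one could put 1 in each residue class and have no class reach 2.
The 21st integer pushes some class to 2, so 20·1 + 1 = 21.

21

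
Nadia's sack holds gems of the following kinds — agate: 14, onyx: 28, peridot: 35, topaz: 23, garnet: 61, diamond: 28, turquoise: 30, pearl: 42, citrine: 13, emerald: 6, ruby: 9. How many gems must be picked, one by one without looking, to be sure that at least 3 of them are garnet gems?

231

In the worst case for collecting garnet gems, every non-garnet gem comes out first.
There are 14 + 28 + 35 + 23 + 28 + 30 + 42 + 13 + 6 + 9 = 228 non-garnet gems altogether.
After those, each further gem must be garnet, so 228 + 3 = 231 draws guarantee 3 garnet gems.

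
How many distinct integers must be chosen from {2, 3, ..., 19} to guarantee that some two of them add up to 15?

Group the elements by complementary pair {x, 15−x}: {2,13}, {3,12}, {4,11}, …, giving 6 two-element pairs and 6 integers whose partner 15−x falls outside [2,19].
Treating each of those 12 groups as a pigeonhole, one can pick one integer per group — 12 integers — with no two summing to 15.
The 13th integer lands in an occupied pair, forcing a sum of 15.

13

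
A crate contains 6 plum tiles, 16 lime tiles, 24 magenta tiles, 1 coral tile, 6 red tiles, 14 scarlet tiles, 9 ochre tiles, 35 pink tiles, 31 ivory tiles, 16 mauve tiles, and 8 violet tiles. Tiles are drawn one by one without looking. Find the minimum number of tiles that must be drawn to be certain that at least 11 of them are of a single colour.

Put each drawn tile into a box by colour. The largest draw with every box below 11 takes min(count, 10) from each colour; colours with fewer than 10 contribute all they have.
Σ min(cᵢ, 10) = 6 + 10 + 10 + 1 + 6 + 10 + 9 + 10 + 10 + 10 + 8 = 90.
Draw number 90 + 1 = 91 must push one box to 11.

91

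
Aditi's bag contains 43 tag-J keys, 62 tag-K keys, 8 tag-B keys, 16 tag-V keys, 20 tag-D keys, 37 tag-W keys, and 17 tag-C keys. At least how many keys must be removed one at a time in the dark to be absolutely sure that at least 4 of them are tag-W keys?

In the worst case for collecting tag-W keys, every non-tag-W key comes out first.
There are 43 + 62 + 8 + 16 + 20 + 17 = 166 non-tag-W keys altogether.
After those, each further key must be tag-W, so 166 + 4 = 170 draws guarantee 4 tag-W keys.

170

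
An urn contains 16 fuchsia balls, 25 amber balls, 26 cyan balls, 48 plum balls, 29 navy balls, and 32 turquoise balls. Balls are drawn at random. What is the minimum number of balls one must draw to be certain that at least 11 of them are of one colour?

An adversary could hand out at most 10 balls per colour: 10 + 10 + 10 + 10 + 10 + 10 = 60 balls and still no colour has 11.
By pigeonhole, one more ball lands in a colour already at 10, so 61 draws are enough and 60 are not.

61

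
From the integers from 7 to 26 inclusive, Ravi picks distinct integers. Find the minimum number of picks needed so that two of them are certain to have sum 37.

Two chosen integers sum to 37 exactly when both halves of some pair {x, 37−x} with 11 ≤ x ≤ 37−x ≤ 26 are chosen — 8 such pairs.
The remaining 4 elements (those with no distinct partner in range) can never complete a 37-sum, so the worst case takes all of them and one from each pair: 4 + 8 = 12.
By pigeonhole, the 13th integer has to be the second member of some pair, so 12 + 1 = 13.

13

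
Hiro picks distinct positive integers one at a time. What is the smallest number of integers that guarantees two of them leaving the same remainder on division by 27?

28

The 27 residue classes mod 27 are the pigeonholes.
With 27 integers one could put 1 in each residue class and have no class reach 2.
The 28th integer pushes some class to 2, so 27·1 + 1 = 28.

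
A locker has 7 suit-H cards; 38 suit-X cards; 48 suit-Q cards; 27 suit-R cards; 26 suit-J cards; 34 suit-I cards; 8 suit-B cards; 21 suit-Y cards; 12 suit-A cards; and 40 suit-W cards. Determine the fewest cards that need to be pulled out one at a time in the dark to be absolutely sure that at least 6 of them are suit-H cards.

260

In the worst case for collecting suit-H cards, every non-suit-H card comes out first.
There are 38 + 48 + 27 + 26 + 34 + 8 + 21 + 12 + 40 = 254 non-suit-H cards altogether.
After those, each further card must be suit-H, so 254 + 6 = 260 draws guarantee 6 suit-H cards.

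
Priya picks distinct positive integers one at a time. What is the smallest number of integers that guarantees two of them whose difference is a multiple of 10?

11

Integers whose pairwise differences are multiples of 10 are exactly those sharing a remainder mod 10. By the pigeonhole principle, the 10 residue classes mod 10 are the pigeonholes.
With 10 integers one could put 1 in each residue class and have no class reach 2.
The 11th integer pushes some class to 2, so 10·1 + 1 = 11.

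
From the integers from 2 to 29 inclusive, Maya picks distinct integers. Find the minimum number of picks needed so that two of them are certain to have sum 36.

A set avoiding the sum 36 can contain at most one of each pair {x, 36−x}, plus the 6 elements whose complement lies outside the range or equal to its own complement.
The integers 2, …, 18 (17 of them) are such a set: any two sum to at least 2+3 = 5 and at most 17+18 = 35 < 36.
Any 18th integer completes one of the 11 pairs, so 18 choices force a sum of 36.

18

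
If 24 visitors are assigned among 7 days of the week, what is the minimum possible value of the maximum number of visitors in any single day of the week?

4

By the pigeonhole principle, the 7 days of the week are the holes and the 24 visitors are the pigeons.
If every day of the week held at most 3 visitors, the total would be at most 7 × 3 = 21, which is less than 24.
So some day of the week holds at least ⌈24/7⌉ = 4 visitors.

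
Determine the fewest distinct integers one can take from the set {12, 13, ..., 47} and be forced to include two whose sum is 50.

Group the elements by complementary pair {x, 50−x}: {12,38}, {13,37}, {14,36}, …, giving 13 two-element pairs; the single value 25 (it cannot pair with itself since the integers are distinct); and 9 integers whose partner 50−x falls outside [12,47].
Treating each of those 23 groups as a pigeonhole, one can pick one integer per group — 23 integers — with no two summing to 50.
The 24th integer lands in an occupied pair, forcing a sum of 50.

24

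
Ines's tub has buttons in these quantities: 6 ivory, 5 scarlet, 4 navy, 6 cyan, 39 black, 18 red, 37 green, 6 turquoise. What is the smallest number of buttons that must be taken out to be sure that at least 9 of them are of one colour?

52

The 8 colours are the holes; the buttons drawn are the pigeons.
To avoid 9 of any one colour, the worst case takes at most 8 of each colour, or every button of a colour that has fewer than 8.
That gives 6 + 5 + 4 + 6 + 8 + 8 + 8 + 6 = 51 buttons with no colour reaching 9.
The next button forces some colour to 9, so 51 + 1 = 52.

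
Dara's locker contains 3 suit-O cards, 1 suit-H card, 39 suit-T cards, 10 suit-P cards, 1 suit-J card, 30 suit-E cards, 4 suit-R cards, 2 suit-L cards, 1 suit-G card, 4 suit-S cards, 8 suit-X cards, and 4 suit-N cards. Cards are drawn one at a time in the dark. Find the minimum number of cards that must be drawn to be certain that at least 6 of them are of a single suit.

41

Put each drawn card into a box by suit. The largest draw with every box below 6 takes min(count, 5) from each suit; suits with fewer than 5 contribute all they have.
Σ min(cᵢ, 5) = 3 + 1 + 5 + 5 + 1 + 5 + 4 + 2 + 1 + 4 + 5 + 4 = 40.
Draw number 40 + 1 = 41 must push one box to 6.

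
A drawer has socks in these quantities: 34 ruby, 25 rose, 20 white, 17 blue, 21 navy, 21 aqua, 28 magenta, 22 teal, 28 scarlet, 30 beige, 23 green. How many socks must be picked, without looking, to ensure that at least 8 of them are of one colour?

78

By the pigeonhole principle, put each drawn sock into a box by colour. The largest draw with every box below 8 takes min(count, 7) from each colour.
Σ min(cᵢ, 7) = 7 + 7 + 7 + 7 + 7 + 7 + 7 + 7 + 7 + 7 + 7 = 77.
Draw number 77 + 1 = 78 must push one box to 8.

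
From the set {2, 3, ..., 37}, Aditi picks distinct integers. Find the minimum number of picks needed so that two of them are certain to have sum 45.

22

Group the elements by complementary pair {x, 45−x}: {8,37}, {9,36}, {10,35}, …, giving 15 two-element pairs and 6 integers whose partner 45−x falls outside [2,37].
Treating each of those 21 groups as a pigeonhole, one can pick one integer per group — 21 integers — with no two summing to 45.
The 22nd integer lands in an occupied pair, forcing a sum of 45.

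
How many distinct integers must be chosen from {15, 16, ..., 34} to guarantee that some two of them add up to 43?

14

Group the elements by complementary pair {x, 43−x}: {15,28}, {16,27}, {17,26}, …, giving 7 two-element pairs and 6 integers whose partner 43−x falls outside [15,34].
Pigeonhole: treating each of those 13 groups as a pigeonhole, one can pick one integer per group — 13 integers — with no two summing to 43.
The 14th integer lands in an occupied pair, forcing a sum of 43.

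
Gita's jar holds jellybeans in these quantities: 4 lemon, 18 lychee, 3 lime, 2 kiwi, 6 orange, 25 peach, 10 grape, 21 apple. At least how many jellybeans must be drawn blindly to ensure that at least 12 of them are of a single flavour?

59

An adversary could hand out at most 11 jellybeans per flavour (5 flavours run out sooner): 4 + 11 + 3 + 2 + 6 + 11 + 10 + 11 = 58 jellybeans and still no flavour has 12.
One more jellybean lands in a flavour already at 11, so 59 draws are enough and 58 are not.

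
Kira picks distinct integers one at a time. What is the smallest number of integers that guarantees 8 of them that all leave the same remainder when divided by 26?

183

Pigeonhole: the 26 residue classes mod 26 are the pigeonholes.
With 182 integers one could put 7 in each residue class and have no class reach 8.
The 183rd integer pushes some class to 8, so 26·7 + 1 = 183.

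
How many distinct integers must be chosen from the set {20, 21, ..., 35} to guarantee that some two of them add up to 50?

A set avoiding the sum 50 can contain at most one of each pair {x, 50−x}, plus the 6 elements whose complement lies outside the range or equal to its own complement.
The integers 25, …, 35 (11 of them) are such a set: any two sum to at least 25+26 = 51 > 50.
By pigeonhole, any 12th integer completes one of the 5 pairs, so 12 choices force a sum of 50.

12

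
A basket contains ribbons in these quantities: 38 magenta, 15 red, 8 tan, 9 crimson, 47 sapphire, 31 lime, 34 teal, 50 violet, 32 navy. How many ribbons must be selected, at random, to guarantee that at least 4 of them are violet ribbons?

In the worst case for collecting violet ribbons, every non-violet ribbon comes out first.
There are 38 + 15 + 8 + 9 + 47 + 31 + 34 + 32 = 214 non-violet ribbons altogether.
After those, each further ribbon must be violet, so 214 + 4 = 218 draws guarantee 4 violet ribbons.

218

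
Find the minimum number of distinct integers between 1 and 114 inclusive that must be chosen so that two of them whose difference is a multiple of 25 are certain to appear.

26

Integers whose pairwise differences are multiples of 25 are exactly those sharing a remainder mod 25. The 25 residue classes mod 25 are the pigeonholes.
With 25 integers one could put 1 in each residue class and have no class reach 2.
The 26th integer pushes some class to 2, so 25·1 + 1 = 26.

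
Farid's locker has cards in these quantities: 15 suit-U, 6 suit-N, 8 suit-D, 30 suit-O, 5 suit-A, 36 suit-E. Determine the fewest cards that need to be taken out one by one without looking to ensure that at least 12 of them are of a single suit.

53

Put each drawn card into a box by suit. The largest draw with every box below 12 takes min(count, 11) from each suit; suits with fewer than 11 contribute all they have.
Σ min(cᵢ, 11) = 11 + 6 + 8 + 11 + 5 + 11 = 52.
Draw number 52 + 1 = 53 must push one box to 12.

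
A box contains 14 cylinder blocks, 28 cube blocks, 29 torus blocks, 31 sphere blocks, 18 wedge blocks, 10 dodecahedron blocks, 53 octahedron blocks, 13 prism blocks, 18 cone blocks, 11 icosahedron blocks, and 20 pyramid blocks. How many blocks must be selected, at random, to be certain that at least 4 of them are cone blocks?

231

In the worst case for collecting cone blocks, every non-cone block comes out first.
There are 14 + 28 + 29 + 31 + 18 + 10 + 53 + 13 + 11 + 20 = 227 non-cone blocks altogether.
After those, each further block must be cone, so 227 + 4 = 231 draws guarantee 4 cone blocks.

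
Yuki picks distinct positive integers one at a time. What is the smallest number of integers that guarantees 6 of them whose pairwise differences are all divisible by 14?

71

Integers whose pairwise differences are multiples of 14 are exactly those sharing a remainder mod 14. The 14 residue classes mod 14 are the pigeonholes.
With 70 integers one could put 5 in each residue class and have no class reach 6.
The 71st integer pushes some class to 6, so 14·5 + 1 = 71.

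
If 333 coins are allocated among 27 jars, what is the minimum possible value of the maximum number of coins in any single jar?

The 27 jars are the holes and the 333 coins are the pigeons.
If every jar held at most 12 coins, the total would be at most 27 × 12 = 324, which is less than 333.
So some jar holds at least ⌈333/27⌉ = 13 coins.

13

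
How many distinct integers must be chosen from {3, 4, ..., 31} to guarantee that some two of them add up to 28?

Group the elements by complementary pair {x, 28−x}: {3,25}, {4,24}, {5,23}, …, giving 11 two-element pairs, the single value 14 (it cannot pair with itself since the integers are distinct), and 6 integers whose partner 28−x falls outside [3,31].
Treating each of those 18 groups as a pigeonhole, one can pick one integer per group — 18 integers — with no two summing to 28.
The 19th integer lands in an occupied pair, forcing a sum of 28.

19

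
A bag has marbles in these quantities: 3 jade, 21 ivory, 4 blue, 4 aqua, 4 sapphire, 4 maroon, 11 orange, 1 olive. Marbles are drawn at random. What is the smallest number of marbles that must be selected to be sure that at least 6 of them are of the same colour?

31

Pigeonhole: put each drawn marble into a box by colour. The largest draw with every box below 6 takes min(count, 5) from each colour; colours with fewer than 5 contribute all they have.
Σ min(cᵢ, 5) = 3 + 5 + 4 + 4 + 4 + 4 + 5 + 1 = 30.
Draw number 30 + 1 = 31 must push one box to 6.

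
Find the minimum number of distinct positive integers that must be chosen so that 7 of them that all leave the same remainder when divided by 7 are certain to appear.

The 7 residue classes mod 7 are the pigeonholes.
With 42 integers one could put 6 in each residue class and have no class reach 7.
The 43rd integer pushes some class to 7, so 7·6 + 1 = 43.

43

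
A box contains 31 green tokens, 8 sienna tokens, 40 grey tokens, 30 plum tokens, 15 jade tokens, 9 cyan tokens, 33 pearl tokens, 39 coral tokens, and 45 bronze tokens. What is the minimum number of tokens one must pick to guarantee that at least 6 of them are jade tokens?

In the worst case for collecting jade tokens, every non-jade token comes out first.
There are 31 + 8 + 40 + 30 + 9 + 33 + 39 + 45 = 235 non-jade tokens altogether.
After those, each further token must be jade, so 235 + 6 = 241 draws guarantee 6 jade tokens.

241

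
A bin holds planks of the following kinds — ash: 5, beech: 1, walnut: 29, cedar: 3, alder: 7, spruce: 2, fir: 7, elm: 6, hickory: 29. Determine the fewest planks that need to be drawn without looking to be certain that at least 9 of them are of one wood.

48

An adversary could hand out at most 8 planks per wood (7 woods run out sooner): 5 + 1 + 8 + 3 + 7 + 2 + 7 + 6 + 8 = 47 planks and still no wood has 9.
By pigeonhole, one more plank lands in a wood already at 8, so 48 draws are enough and 47 are not.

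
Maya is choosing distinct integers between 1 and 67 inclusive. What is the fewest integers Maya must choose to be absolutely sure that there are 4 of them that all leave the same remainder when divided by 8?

25

Pigeonhole: the 8 residue classes mod 8 are the pigeonholes.
With 24 integers one could put 3 in each residue class and have no class reach 4.
The 25th integer pushes some class to 4, so 8·3 + 1 = 25.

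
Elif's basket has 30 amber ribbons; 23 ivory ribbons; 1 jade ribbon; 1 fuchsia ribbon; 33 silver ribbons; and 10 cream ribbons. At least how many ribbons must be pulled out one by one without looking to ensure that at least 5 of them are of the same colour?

By pigeonhole, the 6 colours are the holes; the ribbons drawn are the pigeons.
To avoid 5 of any one colour, the worst case takes at most 4 of each colour, or every ribbon of a colour that has fewer than 4.
That gives 4 + 4 + 1 + 1 + 4 + 4 = 18 ribbons with no colour reaching 5.
The next ribbon forces some colour to 5, so 18 + 1 = 19.

19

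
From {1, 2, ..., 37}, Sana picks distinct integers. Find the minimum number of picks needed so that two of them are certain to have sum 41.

Group the elements by complementary pair {x, 41−x}: {4,37}, {5,36}, {6,35}, …, giving 17 two-element pairs and 3 integers whose partner 41−x falls outside [1,37].
Treating each of those 20 groups as a pigeonhole, one can pick one integer per group — 20 integers — with no two summing to 41.
The 21st integer lands in an occupied pair, forcing a sum of 41.

21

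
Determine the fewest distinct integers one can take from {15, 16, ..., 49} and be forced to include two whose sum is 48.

27

Two chosen integers sum to 48 exactly when both halves of some pair {x, 48−x} with 15 ≤ x ≤ 48−x ≤ 33 are chosen — 9 such pairs.
The remaining 17 elements (those with no distinct partner in range) can never complete a 48-sum, so the worst case takes all of them and one from each pair: 17 + 9 = 26.
The 27th integer has to be the second member of some pair, so 26 + 1 = 27.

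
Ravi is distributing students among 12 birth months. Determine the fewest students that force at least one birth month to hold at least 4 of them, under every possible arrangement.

With 36 students one could put exactly 3 in each of the 12 birth months, and no birth month would reach 4.
One more student must land in a birth month that already has 3, giving it 4.
So 12 × 3 + 1 = 37 students are required.

37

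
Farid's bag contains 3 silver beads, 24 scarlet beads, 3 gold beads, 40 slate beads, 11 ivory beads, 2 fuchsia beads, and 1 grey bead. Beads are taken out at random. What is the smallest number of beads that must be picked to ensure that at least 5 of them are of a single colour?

The 7 colours are the holes; the beads drawn are the pigeons.
To avoid 5 of any one colour, the worst case takes at most 4 of each colour, or every bead of a colour that has fewer than 4.
That gives 3 + 4 + 3 + 4 + 4 + 2 + 1 = 21 beads with no colour reaching 5.
The next bead forces some colour to 5, so 21 + 1 = 22.

22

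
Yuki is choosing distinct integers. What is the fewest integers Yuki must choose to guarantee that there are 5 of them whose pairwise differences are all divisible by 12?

49

Integers whose pairwise differences are multiples of 12 are exactly those sharing a remainder mod 12. The 12 residue classes mod 12 are the pigeonholes.
With 48 integers one could put 4 in each residue class and have no class reach 5.
The 49th integer pushes some class to 5, so 12·4 + 1 = 49.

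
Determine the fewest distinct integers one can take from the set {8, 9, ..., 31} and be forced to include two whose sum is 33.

Group the elements by complementary pair {x, 33−x}: {8,25}, {9,24}, {10,23}, …, giving 9 two-element pairs and 6 integers whose partner 33−x falls outside [8,31].
By pigeonhole, treating each of those 15 groups as a pigeonhole, one can pick one integer per group — 15 integers — with no two summing to 33.
The 16th integer lands in an occupied pair, forcing a sum of 33.

16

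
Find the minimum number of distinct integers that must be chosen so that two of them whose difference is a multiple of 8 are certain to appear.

9

Integers whose pairwise differences are multiples of 8 are exactly those sharing a remainder mod 8. By the pigeonhole principle, the 8 residue classes mod 8 are the pigeonholes.
With 8 integers one could put 1 in each residue class and have no class reach 2.
The 9th integer pushes some class to 2, so 8·1 + 1 = 9.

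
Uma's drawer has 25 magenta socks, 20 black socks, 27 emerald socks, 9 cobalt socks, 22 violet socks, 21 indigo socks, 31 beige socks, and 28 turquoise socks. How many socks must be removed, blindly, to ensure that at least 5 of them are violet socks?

166

In the worst case for collecting violet socks, every non-violet sock comes out first.
There are 25 + 20 + 27 + 9 + 21 + 31 + 28 = 161 non-violet socks altogether.
After those, each further sock must be violet, so 161 + 5 = 166 draws guarantee 5 violet socks.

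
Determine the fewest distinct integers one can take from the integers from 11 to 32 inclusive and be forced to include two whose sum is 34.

Two chosen integers sum to 34 exactly when both halves of some pair {x, 34−x} with 11 ≤ x ≤ 34−x ≤ 23 are chosen — 6 such pairs.
The remaining 10 elements (those with no distinct partner in range) can never complete a 34-sum, so the worst case takes all of them and one from each pair: 10 + 6 = 16.
By the pigeonhole principle, the 17th integer has to be the second member of some pair, so 16 + 1 = 17.

17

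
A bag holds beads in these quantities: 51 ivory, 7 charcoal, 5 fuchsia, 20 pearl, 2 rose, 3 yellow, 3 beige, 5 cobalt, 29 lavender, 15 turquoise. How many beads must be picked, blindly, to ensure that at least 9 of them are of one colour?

58

Put each drawn bead into a box by colour. The largest draw with every box below 9 takes min(count, 8) from each colour; colours with fewer than 8 contribute all they have.
Σ min(cᵢ, 8) = 8 + 7 + 5 + 8 + 2 + 3 + 3 + 5 + 8 + 8 = 57.
Draw number 57 + 1 = 58 must push one box to 9.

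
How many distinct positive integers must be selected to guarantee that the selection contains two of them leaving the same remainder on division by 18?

19

By the pigeonhole principle, the 18 residue classes mod 18 are the pigeonholes.
With 18 integers one could put 1 in each residue class and have no class reach 2.
The 19th integer pushes some class to 2, so 18·1 + 1 = 19.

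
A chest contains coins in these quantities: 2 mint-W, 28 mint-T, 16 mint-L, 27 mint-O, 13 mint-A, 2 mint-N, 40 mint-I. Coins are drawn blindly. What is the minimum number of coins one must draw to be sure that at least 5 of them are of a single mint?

An adversary could hand out at most 4 coins per mint (mint-W, mint-N run out sooner): 2 + 4 + 4 + 4 + 4 + 2 + 4 = 24 coins and still no mint has 5.
One more coin lands in a mint already at 4, so 25 draws are enough and 24 are not.

25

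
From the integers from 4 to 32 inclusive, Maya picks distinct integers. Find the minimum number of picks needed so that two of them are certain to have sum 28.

A set avoiding the sum 28 can contain at most one of each pair {x, 28−x}, plus the 9 elements whose complement lies outside the range or equal to its own complement.
The integers 14, …, 32 (19 of them) are such a set: any two sum to at least 14+15 = 29 > 28.
Any 20th integer completes one of the 10 pairs, so 20 choices force a sum of 28.

20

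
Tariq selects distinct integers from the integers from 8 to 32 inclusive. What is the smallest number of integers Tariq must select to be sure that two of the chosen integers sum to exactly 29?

19

Two chosen integers sum to 29 exactly when both halves of some pair {x, 29−x} with 8 ≤ x ≤ 29−x ≤ 21 are chosen — 7 such pairs.
The remaining 11 elements (those with no distinct partner in range) can never complete a 29-sum, so the worst case takes all of them and one from each pair: 11 + 7 = 18.
By the pigeonhole principle, the 19th integer has to be the second member of some pair, so 18 + 1 = 19.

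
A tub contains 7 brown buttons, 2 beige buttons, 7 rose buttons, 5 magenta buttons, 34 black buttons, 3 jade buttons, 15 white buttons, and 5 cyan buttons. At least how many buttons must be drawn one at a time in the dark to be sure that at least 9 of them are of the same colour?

Pigeonhole: the 8 colours are the holes; the buttons drawn are the pigeons.
To avoid 9 of any one colour, the worst case takes at most 8 of each colour, or every button of a colour that has fewer than 8.
That gives 7 + 2 + 7 + 5 + 8 + 3 + 8 + 5 = 45 buttons with no colour reaching 9.
The next button forces some colour to 9, so 45 + 1 = 46.

46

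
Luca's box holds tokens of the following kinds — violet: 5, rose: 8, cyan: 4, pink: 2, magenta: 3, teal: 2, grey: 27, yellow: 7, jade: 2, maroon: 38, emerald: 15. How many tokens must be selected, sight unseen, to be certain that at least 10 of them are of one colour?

61

Pigeonhole: put each drawn token into a box by colour. The largest draw with every box below 10 takes min(count, 9) from each colour; colours with fewer than 9 contribute all they have.
Σ min(cᵢ, 9) = 5 + 8 + 4 + 2 + 3 + 2 + 9 + 7 + 2 + 9 + 9 = 60.
Draw number 60 + 1 = 61 must push one box to 10.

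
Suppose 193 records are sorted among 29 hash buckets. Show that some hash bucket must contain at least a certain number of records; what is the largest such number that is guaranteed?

Pigeonhole: the 29 hash buckets are the holes and the 193 records are the pigeons.
If every hash bucket held at most 6 records, the total would be at most 29 × 6 = 174, which is less than 193.
So some hash bucket holds at least ⌈193/29⌉ = 7 records.

7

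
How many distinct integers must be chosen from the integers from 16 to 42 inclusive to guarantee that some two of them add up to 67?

A set avoiding the sum 67 can contain at most one of each pair {x, 67−x}, plus the 9 elements whose complement lies outside the range.
The integers 16, …, 33 (18 of them) are such a set: any two sum to at least 16+17 = 33 and at most 32+33 = 65 < 67.
By the pigeonhole principle, any 19th integer completes one of the 9 pairs, so 19 choices force a sum of 67.

19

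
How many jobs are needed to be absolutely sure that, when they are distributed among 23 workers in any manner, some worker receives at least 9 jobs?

185

With 184 jobs one could put exactly 8 in each of the 23 workers, and no worker would reach 9.
One more job must land in a worker that already has 8, giving it 9.
So 23 × 8 + 1 = 185 jobs are required.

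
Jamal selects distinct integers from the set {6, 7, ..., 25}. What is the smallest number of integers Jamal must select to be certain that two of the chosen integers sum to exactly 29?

12

A set avoiding the sum 29 can contain at most one of each pair {x, 29−x}, plus the 2 elements whose complement lies outside the range.
The integers 15, …, 25 (11 of them) are such a set: any two sum to at least 15+16 = 31 > 29.
By pigeonhole, any 12th integer completes one of the 9 pairs, so 12 choices force a sum of 29.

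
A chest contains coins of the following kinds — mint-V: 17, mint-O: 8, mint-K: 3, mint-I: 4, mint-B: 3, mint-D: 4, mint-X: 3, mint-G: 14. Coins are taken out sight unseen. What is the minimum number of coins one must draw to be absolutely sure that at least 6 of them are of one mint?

33

Put each drawn coin into a box by mint. The largest draw with every box below 6 takes min(count, 5) from each mint; mints with fewer than 5 contribute all they have.
Σ min(cᵢ, 5) = 5 + 5 + 3 + 4 + 3 + 4 + 3 + 5 = 32.
Draw number 32 + 1 = 33 must push one box to 6.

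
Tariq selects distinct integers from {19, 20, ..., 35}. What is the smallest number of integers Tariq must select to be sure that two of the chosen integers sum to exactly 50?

Group the elements by complementary pair {x, 50−x}: {19,31}, {20,30}, {21,29}, …, giving 6 two-element pairs, the single value 25 (it cannot pair with itself since the integers are distinct), and 4 integers whose partner 50−x falls outside [19,35].
By the pigeonhole principle, treating each of those 11 groups as a pigeonhole, one can pick one integer per group — 11 integers — with no two summing to 50.
The 12th integer lands in an occupied pair, forcing a sum of 50.

12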